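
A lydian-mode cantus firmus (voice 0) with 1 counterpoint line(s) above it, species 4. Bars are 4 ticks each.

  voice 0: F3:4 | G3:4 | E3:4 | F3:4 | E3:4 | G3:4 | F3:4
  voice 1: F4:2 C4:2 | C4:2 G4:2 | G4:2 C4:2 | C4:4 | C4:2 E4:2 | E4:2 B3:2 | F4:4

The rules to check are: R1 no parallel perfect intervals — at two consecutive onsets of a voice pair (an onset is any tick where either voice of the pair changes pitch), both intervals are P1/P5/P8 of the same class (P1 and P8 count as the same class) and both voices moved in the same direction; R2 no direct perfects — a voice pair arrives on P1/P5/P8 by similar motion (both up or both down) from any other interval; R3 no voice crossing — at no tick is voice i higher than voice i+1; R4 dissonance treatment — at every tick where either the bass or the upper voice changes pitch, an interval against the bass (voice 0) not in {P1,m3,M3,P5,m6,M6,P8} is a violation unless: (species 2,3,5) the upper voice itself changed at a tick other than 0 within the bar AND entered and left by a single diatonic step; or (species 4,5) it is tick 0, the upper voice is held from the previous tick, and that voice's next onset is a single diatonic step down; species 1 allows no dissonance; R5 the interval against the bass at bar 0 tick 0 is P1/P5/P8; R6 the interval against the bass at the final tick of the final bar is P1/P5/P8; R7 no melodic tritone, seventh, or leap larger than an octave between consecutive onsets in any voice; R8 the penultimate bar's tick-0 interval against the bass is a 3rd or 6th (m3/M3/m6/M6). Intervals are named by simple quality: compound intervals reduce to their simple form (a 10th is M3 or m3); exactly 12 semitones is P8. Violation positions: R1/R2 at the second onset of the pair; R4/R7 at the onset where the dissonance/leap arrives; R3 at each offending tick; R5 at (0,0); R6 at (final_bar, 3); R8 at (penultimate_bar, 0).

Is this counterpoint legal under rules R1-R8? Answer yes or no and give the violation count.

No (2 violations)

bar 0: v0=F3 v1=F4 (P8)
bar 1: v0=G3 v1=C4 (P4)
bar 2: v0=E3 v1=G4 (m3)
bar 3: v0=F3 v1=C4 (P5)
bar 4: v0=E3 v1=C4 (m6)
bar 5: v0=G3 v1=E4 (M6)
bar 6: v0=F3 v1=F4 (P8)
  R4 @ bar1.0: G3/C4 P4 untreated
  R7 @ bar6.0: B3->F4 leap 6st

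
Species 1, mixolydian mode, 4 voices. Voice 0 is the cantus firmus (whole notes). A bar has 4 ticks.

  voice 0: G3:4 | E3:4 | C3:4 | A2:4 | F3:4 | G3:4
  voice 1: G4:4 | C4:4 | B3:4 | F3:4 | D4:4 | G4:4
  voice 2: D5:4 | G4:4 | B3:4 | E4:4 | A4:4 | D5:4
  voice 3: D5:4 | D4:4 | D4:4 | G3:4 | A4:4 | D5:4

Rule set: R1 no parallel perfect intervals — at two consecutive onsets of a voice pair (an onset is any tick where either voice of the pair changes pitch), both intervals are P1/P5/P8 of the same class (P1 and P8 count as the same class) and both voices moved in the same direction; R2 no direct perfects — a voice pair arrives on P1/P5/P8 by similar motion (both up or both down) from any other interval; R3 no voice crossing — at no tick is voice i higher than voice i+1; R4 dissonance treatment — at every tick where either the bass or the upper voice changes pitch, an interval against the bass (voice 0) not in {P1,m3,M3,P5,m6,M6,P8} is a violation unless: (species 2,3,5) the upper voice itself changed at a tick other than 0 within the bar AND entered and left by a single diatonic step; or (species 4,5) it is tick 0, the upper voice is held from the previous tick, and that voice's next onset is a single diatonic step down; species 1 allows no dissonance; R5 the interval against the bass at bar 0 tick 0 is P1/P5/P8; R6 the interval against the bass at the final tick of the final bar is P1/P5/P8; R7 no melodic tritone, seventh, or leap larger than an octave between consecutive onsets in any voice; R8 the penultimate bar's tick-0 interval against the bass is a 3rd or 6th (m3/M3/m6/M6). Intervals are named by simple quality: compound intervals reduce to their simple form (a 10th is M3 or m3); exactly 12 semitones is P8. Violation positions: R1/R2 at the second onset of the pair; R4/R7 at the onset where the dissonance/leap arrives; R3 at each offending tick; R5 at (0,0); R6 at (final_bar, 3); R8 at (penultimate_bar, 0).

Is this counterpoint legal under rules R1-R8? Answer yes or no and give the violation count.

No (26 violations)

bar 0: v0=G3 v1=G4 v2=D5 v3=D5 (P5)
bar 1: v0=E3 v1=C4 v2=G4 v3=D4 (m7)
bar 2: v0=C3 v1=B3 v2=B3 v3=D4 (M2)
bar 3: v0=A2 v1=F3 v2=E4 v3=G3 (m7)
bar 4: v0=F3 v1=D4 v2=A4 v3=A4 (M3)
bar 5: v0=G3 v1=G4 v2=D5 v3=D5 (P5)
  R1 @ bar1.0: G4/D5 P5 -> C4/G4 P5 similar
  R3 @ bar1.0: G4 above D4
  R4 @ bar1.0: E3/D4 m7 untreated
  R3 @ bar1.1: G4 above D4
  R3 @ bar1.2: G4 above D4
  R3 @ bar1.3: G4 above D4
  R2 @ bar2.0: C4/G4 P5 -> B3/B3 P1 similar
  R4 @ bar2.0: C3/B3 M7 untreated
  R4 @ bar2.0: C3/B3 M7 untreated
  R4 @ bar2.0: C3/D4 M2 untreated
  R3 @ bar3.0: E4 above G3
  R4 @ bar3.0: A2/G3 m7 untreated
  R7 @ bar3.0: B3->F3 leap 6st
  R3 @ bar3.1: E4 above G3
  R3 @ bar3.2: E4 above G3
  R3 @ bar3.3: E4 above G3
  R2 @ bar4.0: F3/E4 M7 -> D4/A4 P5 similar
  R2 @ bar4.0: F3/G3 M2 -> D4/A4 P5 similar
  R2 @ bar4.0: E4/G3 M6 -> A4/A4 P1 similar
  R7 @ bar4.0: G3->A4 leap 14st
  R1 @ bar5.0: D4/A4 P5 -> G4/D5 P5 similar
  R1 @ bar5.0: D4/A4 P5 -> G4/D5 P5 similar
  R1 @ bar5.0: A4/A4 P1 -> D5/D5 P1 similar
  R2 @ bar5.0: F3/D4 M6 -> G3/G4 P8 similar
  R2 @ bar5.0: F3/A4 M3 -> G3/D5 P5 similar
  R2 @ bar5.0: F3/A4 M3 -> G3/D5 P5 similar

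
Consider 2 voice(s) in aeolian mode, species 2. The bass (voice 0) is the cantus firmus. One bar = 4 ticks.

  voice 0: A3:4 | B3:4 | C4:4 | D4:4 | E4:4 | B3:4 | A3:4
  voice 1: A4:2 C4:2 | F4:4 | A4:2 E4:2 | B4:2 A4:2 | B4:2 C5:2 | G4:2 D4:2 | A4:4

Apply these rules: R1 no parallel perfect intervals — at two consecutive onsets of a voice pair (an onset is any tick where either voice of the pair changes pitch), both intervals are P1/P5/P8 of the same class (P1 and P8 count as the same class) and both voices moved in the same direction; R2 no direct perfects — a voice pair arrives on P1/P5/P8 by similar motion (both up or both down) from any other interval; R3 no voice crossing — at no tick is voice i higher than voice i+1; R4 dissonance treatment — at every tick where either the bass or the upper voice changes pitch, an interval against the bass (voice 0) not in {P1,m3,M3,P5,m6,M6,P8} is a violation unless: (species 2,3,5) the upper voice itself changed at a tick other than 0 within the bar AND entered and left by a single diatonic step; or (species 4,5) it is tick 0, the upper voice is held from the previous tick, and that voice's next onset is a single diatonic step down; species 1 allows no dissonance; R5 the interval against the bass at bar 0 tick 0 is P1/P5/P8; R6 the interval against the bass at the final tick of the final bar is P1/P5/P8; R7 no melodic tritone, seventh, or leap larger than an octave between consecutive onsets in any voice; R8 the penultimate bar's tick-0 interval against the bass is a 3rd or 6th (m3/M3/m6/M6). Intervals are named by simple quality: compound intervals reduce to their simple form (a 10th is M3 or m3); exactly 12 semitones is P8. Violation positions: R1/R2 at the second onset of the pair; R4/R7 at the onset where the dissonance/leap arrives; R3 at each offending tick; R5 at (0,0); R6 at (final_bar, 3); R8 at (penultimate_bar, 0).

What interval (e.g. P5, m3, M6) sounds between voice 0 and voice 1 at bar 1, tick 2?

TT

voice 0=B3 voice 1=F4 -> TT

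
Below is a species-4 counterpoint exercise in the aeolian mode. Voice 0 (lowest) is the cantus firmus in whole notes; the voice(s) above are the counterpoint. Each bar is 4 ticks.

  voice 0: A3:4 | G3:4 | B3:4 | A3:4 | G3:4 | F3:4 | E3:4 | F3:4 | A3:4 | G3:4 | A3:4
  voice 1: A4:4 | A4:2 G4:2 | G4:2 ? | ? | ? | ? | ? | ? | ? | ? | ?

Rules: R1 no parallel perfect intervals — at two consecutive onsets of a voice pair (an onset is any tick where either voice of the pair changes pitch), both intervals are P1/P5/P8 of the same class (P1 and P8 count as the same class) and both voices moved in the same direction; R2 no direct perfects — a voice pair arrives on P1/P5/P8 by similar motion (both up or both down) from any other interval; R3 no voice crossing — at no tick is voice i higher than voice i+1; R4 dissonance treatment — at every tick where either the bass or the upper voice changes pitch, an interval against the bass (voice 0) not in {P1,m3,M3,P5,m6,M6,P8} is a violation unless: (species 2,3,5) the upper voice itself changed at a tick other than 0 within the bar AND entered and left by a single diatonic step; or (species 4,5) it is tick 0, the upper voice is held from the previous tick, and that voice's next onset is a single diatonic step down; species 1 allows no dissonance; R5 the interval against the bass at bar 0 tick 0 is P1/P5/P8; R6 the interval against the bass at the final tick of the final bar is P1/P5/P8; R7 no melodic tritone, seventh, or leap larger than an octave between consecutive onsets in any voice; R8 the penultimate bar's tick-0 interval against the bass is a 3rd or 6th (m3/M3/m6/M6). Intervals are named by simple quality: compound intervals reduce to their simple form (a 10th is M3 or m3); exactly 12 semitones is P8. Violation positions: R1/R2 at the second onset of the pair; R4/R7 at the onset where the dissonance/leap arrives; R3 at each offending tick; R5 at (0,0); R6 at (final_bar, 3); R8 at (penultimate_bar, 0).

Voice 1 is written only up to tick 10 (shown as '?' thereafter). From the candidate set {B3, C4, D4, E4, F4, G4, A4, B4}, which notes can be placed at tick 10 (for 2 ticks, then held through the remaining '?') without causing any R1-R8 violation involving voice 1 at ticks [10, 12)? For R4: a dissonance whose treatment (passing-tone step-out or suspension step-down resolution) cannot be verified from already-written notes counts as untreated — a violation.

{B3, B4, D4, G4}

B3: legal
C4: violates R4
D4: legal
E4: violates R4
F4: violates R4
G4: legal
A4: violates R4
B4: legal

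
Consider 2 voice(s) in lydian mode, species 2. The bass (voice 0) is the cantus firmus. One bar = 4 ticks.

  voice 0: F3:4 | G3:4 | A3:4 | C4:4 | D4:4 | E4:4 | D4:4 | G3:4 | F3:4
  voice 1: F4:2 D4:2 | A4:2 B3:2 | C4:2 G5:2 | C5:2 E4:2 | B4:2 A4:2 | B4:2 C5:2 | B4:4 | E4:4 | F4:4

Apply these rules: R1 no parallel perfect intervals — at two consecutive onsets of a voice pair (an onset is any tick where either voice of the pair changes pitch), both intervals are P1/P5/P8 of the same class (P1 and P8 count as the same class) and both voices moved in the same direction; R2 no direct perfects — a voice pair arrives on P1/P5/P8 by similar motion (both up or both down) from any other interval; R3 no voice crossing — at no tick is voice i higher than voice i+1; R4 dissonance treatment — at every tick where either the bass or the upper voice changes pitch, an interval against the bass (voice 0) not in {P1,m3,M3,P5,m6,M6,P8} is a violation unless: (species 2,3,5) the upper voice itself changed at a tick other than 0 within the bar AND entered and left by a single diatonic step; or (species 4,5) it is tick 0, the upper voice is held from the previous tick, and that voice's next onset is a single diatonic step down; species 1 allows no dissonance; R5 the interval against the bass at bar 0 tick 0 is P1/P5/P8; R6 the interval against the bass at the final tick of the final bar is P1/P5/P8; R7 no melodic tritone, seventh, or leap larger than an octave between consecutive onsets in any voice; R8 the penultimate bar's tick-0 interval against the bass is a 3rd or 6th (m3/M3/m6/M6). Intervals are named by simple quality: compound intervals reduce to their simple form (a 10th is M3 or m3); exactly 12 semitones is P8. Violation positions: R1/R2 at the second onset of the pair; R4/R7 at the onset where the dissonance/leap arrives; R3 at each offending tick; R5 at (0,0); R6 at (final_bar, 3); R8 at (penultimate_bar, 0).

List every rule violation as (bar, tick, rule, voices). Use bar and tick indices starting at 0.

(1, 0, R4, (0, 1))
(1, 2, R7, (1,))
(2, 2, R4, (0, 1))
(2, 2, R7, (1,))
(5, 0, R1, (0, 1))

bar 0: v0=F3 v1=F4 downbeat P8
bar 1: v0=G3 v1=A4 downbeat M2
bar 2: v0=A3 v1=C4 downbeat m3
bar 3: v0=C4 v1=C5 downbeat P8
bar 4: v0=D4 v1=B4 downbeat M6
bar 5: v0=E4 v1=B4 downbeat P5
bar 6: v0=D4 v1=B4 downbeat M6
bar 7: v0=G3 v1=E4 downbeat M6
bar 8: v0=F3 v1=F4 downbeat P8
  -> R4 @ bar 1 tick 0 v(0, 1): G3/A4 M2 untreated
  -> R7 @ bar 1 tick 2 v(1,): A4->B3 leap 10st
  -> R4 @ bar 2 tick 2 v(0, 1): A3/G5 m7 untreated
  -> R7 @ bar 2 tick 2 v(1,): C4->G5 leap 19st
  -> R1 @ bar 5 tick 0 v(0, 1): D4/A4 P5 -> E4/B4 P5 similar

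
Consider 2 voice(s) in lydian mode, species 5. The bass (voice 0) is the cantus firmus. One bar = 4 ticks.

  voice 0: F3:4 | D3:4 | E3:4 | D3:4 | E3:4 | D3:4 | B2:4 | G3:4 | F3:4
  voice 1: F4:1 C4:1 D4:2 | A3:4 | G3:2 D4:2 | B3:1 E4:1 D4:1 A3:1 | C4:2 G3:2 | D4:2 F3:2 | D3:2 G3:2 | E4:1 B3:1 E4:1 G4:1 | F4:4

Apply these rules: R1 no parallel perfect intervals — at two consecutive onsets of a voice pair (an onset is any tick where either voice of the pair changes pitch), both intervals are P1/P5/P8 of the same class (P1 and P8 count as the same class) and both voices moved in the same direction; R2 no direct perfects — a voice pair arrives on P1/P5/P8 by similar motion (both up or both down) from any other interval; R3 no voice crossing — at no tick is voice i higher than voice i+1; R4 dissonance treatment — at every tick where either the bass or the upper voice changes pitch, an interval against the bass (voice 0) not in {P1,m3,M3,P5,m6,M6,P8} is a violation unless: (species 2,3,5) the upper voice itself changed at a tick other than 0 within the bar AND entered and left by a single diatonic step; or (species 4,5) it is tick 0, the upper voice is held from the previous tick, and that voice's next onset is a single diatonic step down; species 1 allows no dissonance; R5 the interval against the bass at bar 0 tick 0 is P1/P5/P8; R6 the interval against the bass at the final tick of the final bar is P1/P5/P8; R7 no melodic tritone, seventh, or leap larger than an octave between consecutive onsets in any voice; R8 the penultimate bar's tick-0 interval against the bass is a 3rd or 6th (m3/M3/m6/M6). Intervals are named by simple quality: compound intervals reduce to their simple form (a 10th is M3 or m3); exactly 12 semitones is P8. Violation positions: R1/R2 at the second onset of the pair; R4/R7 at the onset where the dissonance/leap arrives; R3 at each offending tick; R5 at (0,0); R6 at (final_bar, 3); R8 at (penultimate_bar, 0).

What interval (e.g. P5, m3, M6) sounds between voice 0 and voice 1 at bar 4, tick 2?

voice 0=E3 voice 1=G3 -> m3

m3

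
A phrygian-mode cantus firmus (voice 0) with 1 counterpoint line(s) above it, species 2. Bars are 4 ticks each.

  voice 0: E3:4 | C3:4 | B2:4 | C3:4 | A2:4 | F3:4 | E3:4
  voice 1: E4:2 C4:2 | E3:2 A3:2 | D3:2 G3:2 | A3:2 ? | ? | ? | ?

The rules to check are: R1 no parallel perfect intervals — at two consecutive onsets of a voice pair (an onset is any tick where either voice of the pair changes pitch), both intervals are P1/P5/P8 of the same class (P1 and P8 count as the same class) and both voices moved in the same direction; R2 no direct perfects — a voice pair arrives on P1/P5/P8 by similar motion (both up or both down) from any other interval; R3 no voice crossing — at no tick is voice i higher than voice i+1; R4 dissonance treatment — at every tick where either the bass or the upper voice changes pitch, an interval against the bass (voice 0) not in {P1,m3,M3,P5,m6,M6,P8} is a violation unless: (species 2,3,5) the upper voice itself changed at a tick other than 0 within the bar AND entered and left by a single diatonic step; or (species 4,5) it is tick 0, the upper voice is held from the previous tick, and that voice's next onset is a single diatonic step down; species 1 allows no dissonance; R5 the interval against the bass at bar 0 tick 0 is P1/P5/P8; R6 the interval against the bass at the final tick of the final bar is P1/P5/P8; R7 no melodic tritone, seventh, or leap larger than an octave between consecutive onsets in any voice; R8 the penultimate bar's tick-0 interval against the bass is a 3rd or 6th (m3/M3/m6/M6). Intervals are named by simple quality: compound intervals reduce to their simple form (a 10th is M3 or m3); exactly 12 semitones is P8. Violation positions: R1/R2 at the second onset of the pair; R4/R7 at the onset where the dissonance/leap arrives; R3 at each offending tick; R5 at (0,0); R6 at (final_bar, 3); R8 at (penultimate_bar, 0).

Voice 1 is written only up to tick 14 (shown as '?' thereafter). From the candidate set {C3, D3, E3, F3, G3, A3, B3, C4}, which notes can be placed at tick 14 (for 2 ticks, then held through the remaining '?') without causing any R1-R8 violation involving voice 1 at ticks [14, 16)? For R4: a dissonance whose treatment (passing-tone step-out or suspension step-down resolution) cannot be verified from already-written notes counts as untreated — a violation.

C3: legal
D3: violates R4
E3: legal
F3: violates R4
G3: legal
A3: legal
B3: violates R4
C4: legal

{A3, C3, C4, E3, G3}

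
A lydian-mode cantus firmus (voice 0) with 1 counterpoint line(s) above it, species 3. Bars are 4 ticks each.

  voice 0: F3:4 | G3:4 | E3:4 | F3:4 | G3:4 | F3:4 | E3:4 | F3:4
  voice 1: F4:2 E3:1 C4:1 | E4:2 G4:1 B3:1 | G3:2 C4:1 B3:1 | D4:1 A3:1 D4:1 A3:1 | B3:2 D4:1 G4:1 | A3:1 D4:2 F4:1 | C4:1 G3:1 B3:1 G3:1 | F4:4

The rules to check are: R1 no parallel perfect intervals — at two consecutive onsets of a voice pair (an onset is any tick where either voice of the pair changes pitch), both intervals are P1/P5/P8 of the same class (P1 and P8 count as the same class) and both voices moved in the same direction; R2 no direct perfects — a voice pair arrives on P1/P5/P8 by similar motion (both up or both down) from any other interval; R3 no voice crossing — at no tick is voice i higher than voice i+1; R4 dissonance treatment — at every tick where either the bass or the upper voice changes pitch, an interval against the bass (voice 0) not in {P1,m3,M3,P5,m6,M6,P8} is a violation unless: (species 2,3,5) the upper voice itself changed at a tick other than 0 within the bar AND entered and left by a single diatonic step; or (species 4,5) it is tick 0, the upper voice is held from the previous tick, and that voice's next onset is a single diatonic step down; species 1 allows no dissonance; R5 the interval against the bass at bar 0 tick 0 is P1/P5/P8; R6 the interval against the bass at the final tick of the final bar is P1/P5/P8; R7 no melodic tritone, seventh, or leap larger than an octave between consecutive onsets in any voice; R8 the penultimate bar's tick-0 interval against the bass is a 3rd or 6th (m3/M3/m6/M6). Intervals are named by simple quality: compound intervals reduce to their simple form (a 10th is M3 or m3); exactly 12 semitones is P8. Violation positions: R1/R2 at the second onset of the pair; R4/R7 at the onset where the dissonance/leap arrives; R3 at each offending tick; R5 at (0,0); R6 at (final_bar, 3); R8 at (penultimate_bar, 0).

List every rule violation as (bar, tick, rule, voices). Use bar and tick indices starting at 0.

(0, 2, R3, (0, 1))
(0, 2, R4, (0, 1))
(0, 2, R7, (1,))
(5, 0, R7, (1,))
(7, 0, R2, (0, 1))
(7, 0, R7, (1,))

bar 0: v0=F3 v1=F4 downbeat P8
bar 1: v0=G3 v1=E4 downbeat M6
bar 2: v0=E3 v1=G3 downbeat m3
bar 3: v0=F3 v1=D4 downbeat M6
bar 4: v0=G3 v1=B3 downbeat M3
bar 5: v0=F3 v1=A3 downbeat M3
bar 6: v0=E3 v1=C4 downbeat m6
bar 7: v0=F3 v1=F4 downbeat P8
  -> R3 @ bar 0 tick 2 v(0, 1): F3 above E3
  -> R4 @ bar 0 tick 2 v(0, 1): F3/E3 m2 untreated
  -> R7 @ bar 0 tick 2 v(1,): F4->E3 leap 13st
  -> R7 @ bar 5 tick 0 v(1,): G4->A3 leap 10st
  -> R2 @ bar 7 tick 0 v(0, 1): E3/G3 m3 -> F3/F4 P8 similar
  -> R7 @ bar 7 tick 0 v(1,): G3->F4 leap 10st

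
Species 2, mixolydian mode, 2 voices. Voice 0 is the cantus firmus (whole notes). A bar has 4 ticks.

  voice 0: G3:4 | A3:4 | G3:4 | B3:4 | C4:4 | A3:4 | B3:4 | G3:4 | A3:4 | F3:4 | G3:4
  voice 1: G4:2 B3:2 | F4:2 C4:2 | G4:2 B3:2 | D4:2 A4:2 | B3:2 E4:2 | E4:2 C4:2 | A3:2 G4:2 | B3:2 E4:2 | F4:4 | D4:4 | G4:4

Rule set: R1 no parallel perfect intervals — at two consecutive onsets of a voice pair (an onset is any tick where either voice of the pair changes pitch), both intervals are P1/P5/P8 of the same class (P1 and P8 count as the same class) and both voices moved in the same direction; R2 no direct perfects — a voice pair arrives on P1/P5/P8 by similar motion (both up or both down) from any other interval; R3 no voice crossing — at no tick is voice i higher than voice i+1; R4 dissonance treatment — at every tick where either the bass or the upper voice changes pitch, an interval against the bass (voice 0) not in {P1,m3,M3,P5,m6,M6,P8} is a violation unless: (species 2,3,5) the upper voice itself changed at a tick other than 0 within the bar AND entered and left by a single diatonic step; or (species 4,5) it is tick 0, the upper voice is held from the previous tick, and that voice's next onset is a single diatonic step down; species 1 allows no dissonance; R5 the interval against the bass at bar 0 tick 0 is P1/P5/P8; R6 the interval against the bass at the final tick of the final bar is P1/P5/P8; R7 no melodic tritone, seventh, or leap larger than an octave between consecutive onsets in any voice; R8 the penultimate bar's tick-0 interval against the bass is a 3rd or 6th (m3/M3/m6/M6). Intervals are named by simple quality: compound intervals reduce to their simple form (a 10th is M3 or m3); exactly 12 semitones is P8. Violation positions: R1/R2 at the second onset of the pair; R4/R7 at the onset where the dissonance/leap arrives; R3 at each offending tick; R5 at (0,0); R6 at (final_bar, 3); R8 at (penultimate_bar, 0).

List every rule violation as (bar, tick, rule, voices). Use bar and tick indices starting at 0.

bar 0: v0=G3 v1=G4 downbeat P8
bar 1: v0=A3 v1=F4 downbeat m6
bar 2: v0=G3 v1=G4 downbeat P8
bar 3: v0=B3 v1=D4 downbeat m3
bar 4: v0=C4 v1=B3 downbeat m2
bar 5: v0=A3 v1=E4 downbeat P5
bar 6: v0=B3 v1=A3 downbeat M2
bar 7: v0=G3 v1=B3 downbeat M3
bar 8: v0=A3 v1=F4 downbeat m6
bar 9: v0=F3 v1=D4 downbeat M6
bar 10: v0=G3 v1=G4 downbeat P8
  -> R7 @ bar 1 tick 0 v(1,): B3->F4 leap 6st
  -> R4 @ bar 3 tick 2 v(0, 1): B3/A4 m7 untreated
  -> R3 @ bar 4 tick 0 v(0, 1): C4 above B3
  -> R4 @ bar 4 tick 0 v(0, 1): C4/B3 m2 untreated
  -> R7 @ bar 4 tick 0 v(1,): A4->B3 leap 10st
  -> R3 @ bar 4 tick 1 v(0, 1): C4 above B3
  -> R3 @ bar 6 tick 0 v(0, 1): B3 above A3
  -> R4 @ bar 6 tick 0 v(0, 1): B3/A3 M2 untreated
  -> R3 @ bar 6 tick 1 v(0, 1): B3 above A3
  -> R7 @ bar 6 tick 2 v(1,): A3->G4 leap 10st
  -> R2 @ bar 10 tick 0 v(0, 1): F3/D4 M6 -> G3/G4 P8 similar

(1, 0, R7, (1,))
(3, 2, R4, (0, 1))
(4, 0, R3, (0, 1))
(4, 0, R4, (0, 1))
(4, 0, R7, (1,))
(4, 1, R3, (0, 1))
(6, 0, R3, (0, 1))
(6, 0, R4, (0, 1))
(6, 1, R3, (0, 1))
(6, 2, R7, (1,))
(10, 0, R2, (0, 1))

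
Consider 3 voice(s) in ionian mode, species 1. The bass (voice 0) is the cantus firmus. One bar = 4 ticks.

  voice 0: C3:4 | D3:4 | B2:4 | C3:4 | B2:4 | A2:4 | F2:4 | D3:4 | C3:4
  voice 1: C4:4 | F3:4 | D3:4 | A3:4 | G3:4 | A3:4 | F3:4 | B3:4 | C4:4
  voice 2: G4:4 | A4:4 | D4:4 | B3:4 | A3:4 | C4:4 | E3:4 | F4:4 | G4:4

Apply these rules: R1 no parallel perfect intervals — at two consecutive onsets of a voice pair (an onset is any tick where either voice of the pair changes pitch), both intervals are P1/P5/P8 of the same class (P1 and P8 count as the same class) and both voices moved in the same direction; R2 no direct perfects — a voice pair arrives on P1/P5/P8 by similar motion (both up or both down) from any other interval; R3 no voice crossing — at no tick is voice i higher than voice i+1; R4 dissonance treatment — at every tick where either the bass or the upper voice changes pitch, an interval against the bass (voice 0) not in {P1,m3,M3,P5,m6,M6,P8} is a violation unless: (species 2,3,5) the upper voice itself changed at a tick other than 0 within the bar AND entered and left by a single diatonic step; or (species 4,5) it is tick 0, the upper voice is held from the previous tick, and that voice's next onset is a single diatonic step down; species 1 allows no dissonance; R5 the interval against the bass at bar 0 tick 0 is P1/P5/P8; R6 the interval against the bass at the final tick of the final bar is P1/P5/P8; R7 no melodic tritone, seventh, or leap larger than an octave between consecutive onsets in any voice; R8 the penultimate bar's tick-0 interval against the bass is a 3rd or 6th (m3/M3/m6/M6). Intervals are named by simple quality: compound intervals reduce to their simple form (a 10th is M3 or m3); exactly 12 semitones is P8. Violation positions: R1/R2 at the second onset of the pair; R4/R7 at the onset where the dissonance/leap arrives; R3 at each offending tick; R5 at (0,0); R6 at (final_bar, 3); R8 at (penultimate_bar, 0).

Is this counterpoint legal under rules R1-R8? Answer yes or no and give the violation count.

bar 0: v0=C3 v1=C4 v2=G4 (P5)
bar 1: v0=D3 v1=F3 v2=A4 (P5)
bar 2: v0=B2 v1=D3 v2=D4 (m3)
bar 3: v0=C3 v1=A3 v2=B3 (M7)
bar 4: v0=B2 v1=G3 v2=A3 (m7)
bar 5: v0=A2 v1=A3 v2=C4 (m3)
bar 6: v0=F2 v1=F3 v2=E3 (M7)
bar 7: v0=D3 v1=B3 v2=F4 (m3)
bar 8: v0=C3 v1=C4 v2=G4 (P5)
  R1 @ bar1.0: C3/G4 P5 -> D3/A4 P5 similar
  R2 @ bar2.0: F3/A4 M3 -> D3/D4 P8 similar
  R4 @ bar3.0: C3/B3 M7 untreated
  R4 @ bar4.0: B2/A3 m7 untreated
  R1 @ bar6.0: A2/A3 P8 -> F2/F3 P8 similar
  R3 @ bar6.0: F3 above E3
  R4 @ bar6.0: F2/E3 M7 untreated
  R3 @ bar6.1: F3 above E3
  R3 @ bar6.2: F3 above E3
  R3 @ bar6.3: F3 above E3
  R7 @ bar7.0: F3->B3 leap 6st
  R7 @ bar7.0: E3->F4 leap 13st
  R2 @ bar8.0: B3/F4 TT -> C4/G4 P5 similar

No (13 violations)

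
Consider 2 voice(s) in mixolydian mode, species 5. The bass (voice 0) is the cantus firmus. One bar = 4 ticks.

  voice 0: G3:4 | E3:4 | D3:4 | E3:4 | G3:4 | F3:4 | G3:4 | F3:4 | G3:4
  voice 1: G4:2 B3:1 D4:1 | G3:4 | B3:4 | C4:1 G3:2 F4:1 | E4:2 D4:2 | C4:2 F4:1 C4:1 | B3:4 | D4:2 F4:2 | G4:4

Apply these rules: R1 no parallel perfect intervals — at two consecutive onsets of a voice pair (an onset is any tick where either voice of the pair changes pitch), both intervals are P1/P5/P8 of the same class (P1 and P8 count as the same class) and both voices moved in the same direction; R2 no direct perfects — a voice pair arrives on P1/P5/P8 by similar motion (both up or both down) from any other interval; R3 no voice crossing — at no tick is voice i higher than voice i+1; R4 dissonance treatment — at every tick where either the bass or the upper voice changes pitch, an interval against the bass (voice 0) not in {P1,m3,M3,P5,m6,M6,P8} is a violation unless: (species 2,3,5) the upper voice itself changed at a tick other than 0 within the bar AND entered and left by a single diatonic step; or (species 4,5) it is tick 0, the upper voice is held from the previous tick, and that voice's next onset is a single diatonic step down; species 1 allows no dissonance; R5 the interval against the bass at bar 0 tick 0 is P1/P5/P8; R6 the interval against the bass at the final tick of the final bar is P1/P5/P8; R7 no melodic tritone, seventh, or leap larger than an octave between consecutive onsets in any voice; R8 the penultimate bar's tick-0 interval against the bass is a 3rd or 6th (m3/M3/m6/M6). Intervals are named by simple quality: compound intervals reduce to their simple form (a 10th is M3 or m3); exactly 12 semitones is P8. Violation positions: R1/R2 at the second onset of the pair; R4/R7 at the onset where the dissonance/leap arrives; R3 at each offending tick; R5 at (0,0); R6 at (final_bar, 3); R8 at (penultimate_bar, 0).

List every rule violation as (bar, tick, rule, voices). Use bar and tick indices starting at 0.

(3, 3, R4, (0, 1))
(3, 3, R7, (1,))
(5, 0, R1, (0, 1))
(8, 0, R1, (0, 1))

bar 0: v0=G3 v1=G4 downbeat P8
bar 1: v0=E3 v1=G3 downbeat m3
bar 2: v0=D3 v1=B3 downbeat M6
bar 3: v0=E3 v1=C4 downbeat m6
bar 4: v0=G3 v1=E4 downbeat M6
bar 5: v0=F3 v1=C4 downbeat P5
bar 6: v0=G3 v1=B3 downbeat M3
bar 7: v0=F3 v1=D4 downbeat M6
bar 8: v0=G3 v1=G4 downbeat P8
  -> R4 @ bar 3 tick 3 v(0, 1): E3/F4 m2 untreated
  -> R7 @ bar 3 tick 3 v(1,): G3->F4 leap 10st
  -> R1 @ bar 5 tick 0 v(0, 1): G3/D4 P5 -> F3/C4 P5 similar
  -> R1 @ bar 8 tick 0 v(0, 1): F3/F4 P8 -> G3/G4 P8 similar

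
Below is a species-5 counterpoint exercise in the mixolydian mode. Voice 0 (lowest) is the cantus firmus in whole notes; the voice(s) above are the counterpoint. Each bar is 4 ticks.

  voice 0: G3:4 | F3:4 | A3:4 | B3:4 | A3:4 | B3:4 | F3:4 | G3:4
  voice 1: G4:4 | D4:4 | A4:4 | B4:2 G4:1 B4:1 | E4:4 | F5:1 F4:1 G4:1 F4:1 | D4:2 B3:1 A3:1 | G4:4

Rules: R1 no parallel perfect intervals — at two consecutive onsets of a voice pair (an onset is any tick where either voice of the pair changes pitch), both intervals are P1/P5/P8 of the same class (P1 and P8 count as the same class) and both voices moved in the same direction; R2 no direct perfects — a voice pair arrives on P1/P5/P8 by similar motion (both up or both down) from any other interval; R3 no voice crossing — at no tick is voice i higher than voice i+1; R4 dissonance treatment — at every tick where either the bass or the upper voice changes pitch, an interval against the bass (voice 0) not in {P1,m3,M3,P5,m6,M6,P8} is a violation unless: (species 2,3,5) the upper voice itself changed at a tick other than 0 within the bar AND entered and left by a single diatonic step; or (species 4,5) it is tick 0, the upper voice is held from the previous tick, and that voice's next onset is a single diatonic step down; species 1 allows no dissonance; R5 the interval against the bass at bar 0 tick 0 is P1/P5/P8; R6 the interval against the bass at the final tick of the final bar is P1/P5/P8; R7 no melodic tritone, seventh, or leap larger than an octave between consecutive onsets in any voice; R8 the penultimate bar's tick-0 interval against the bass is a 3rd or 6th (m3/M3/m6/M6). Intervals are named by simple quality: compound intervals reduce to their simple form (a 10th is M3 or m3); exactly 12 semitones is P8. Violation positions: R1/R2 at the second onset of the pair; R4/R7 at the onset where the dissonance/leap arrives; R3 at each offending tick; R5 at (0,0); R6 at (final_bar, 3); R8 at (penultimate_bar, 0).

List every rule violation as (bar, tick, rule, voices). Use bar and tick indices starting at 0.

(2, 0, R2, (0, 1))
(3, 0, R1, (0, 1))
(4, 0, R2, (0, 1))
(5, 0, R4, (0, 1))
(5, 0, R7, (1,))
(5, 1, R4, (0, 1))
(5, 3, R4, (0, 1))
(6, 0, R7, (0,))
(6, 2, R4, (0, 1))
(7, 0, R2, (0, 1))
(7, 0, R7, (1,))

bar 0: v0=G3 v1=G4 downbeat P8
bar 1: v0=F3 v1=D4 downbeat M6
bar 2: v0=A3 v1=A4 downbeat P8
bar 3: v0=B3 v1=B4 downbeat P8
bar 4: v0=A3 v1=E4 downbeat P5
bar 5: v0=B3 v1=F5 downbeat TT
bar 6: v0=F3 v1=D4 downbeat M6
bar 7: v0=G3 v1=G4 downbeat P8
  -> R2 @ bar 2 tick 0 v(0, 1): F3/D4 M6 -> A3/A4 P8 similar
  -> R1 @ bar 3 tick 0 v(0, 1): A3/A4 P8 -> B3/B4 P8 similar
  -> R2 @ bar 4 tick 0 v(0, 1): B3/B4 P8 -> A3/E4 P5 similar
  -> R4 @ bar 5 tick 0 v(0, 1): B3/F5 TT untreated
  -> R7 @ bar 5 tick 0 v(1,): E4->F5 leap 13st
  -> R4 @ bar 5 tick 1 v(0, 1): B3/F4 TT untreated
  -> R4 @ bar 5 tick 3 v(0, 1): B3/F4 TT untreated
  -> R7 @ bar 6 tick 0 v(0,): B3->F3 leap 6st
  -> R4 @ bar 6 tick 2 v(0, 1): F3/B3 TT untreated
  -> R2 @ bar 7 tick 0 v(0, 1): F3/A3 M3 -> G3/G4 P8 similar
  -> R7 @ bar 7 tick 0 v(1,): A3->G4 leap 10st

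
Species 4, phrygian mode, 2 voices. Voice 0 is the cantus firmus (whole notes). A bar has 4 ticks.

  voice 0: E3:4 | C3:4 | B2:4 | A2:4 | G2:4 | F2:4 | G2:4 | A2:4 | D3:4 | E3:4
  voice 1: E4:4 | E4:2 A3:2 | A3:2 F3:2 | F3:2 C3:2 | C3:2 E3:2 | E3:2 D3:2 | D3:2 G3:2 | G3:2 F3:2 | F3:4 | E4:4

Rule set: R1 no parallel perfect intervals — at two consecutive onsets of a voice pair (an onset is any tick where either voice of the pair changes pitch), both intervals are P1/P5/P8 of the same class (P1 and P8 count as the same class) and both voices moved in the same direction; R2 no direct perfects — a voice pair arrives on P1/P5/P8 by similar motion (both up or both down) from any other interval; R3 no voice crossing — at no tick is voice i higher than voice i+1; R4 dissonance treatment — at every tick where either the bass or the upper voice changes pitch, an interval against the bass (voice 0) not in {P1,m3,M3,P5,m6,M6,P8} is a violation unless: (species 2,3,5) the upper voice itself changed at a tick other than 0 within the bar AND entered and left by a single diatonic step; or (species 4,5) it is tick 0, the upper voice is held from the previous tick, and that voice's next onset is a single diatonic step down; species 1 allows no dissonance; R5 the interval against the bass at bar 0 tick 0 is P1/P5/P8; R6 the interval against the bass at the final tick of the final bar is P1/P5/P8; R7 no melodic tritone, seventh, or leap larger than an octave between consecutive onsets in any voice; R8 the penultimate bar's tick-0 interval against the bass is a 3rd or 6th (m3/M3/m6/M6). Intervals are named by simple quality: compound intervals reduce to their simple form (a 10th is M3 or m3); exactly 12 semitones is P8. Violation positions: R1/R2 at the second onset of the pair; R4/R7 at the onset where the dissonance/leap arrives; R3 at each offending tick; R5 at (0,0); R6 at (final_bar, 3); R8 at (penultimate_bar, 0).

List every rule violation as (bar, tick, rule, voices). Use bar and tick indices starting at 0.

(2, 0, R4, (0, 1))
(2, 2, R4, (0, 1))
(4, 0, R4, (0, 1))
(9, 0, R2, (0, 1))
(9, 0, R7, (1,))

bar 0: v0=E3 v1=E4 downbeat P8
bar 1: v0=C3 v1=E4 downbeat M3
bar 2: v0=B2 v1=A3 downbeat m7
bar 3: v0=A2 v1=F3 downbeat m6
bar 4: v0=G2 v1=C3 downbeat P4
bar 5: v0=F2 v1=E3 downbeat M7
bar 6: v0=G2 v1=D3 downbeat P5
bar 7: v0=A2 v1=G3 downbeat m7
bar 8: v0=D3 v1=F3 downbeat m3
bar 9: v0=E3 v1=E4 downbeat P8
  -> R4 @ bar 2 tick 0 v(0, 1): B2/A3 m7 untreated
  -> R4 @ bar 2 tick 2 v(0, 1): B2/F3 TT untreated
  -> R4 @ bar 4 tick 0 v(0, 1): G2/C3 P4 untreated
  -> R2 @ bar 9 tick 0 v(0, 1): D3/F3 m3 -> E3/E4 P8 similar
  -> R7 @ bar 9 tick 0 v(1,): F3->E4 leap 11st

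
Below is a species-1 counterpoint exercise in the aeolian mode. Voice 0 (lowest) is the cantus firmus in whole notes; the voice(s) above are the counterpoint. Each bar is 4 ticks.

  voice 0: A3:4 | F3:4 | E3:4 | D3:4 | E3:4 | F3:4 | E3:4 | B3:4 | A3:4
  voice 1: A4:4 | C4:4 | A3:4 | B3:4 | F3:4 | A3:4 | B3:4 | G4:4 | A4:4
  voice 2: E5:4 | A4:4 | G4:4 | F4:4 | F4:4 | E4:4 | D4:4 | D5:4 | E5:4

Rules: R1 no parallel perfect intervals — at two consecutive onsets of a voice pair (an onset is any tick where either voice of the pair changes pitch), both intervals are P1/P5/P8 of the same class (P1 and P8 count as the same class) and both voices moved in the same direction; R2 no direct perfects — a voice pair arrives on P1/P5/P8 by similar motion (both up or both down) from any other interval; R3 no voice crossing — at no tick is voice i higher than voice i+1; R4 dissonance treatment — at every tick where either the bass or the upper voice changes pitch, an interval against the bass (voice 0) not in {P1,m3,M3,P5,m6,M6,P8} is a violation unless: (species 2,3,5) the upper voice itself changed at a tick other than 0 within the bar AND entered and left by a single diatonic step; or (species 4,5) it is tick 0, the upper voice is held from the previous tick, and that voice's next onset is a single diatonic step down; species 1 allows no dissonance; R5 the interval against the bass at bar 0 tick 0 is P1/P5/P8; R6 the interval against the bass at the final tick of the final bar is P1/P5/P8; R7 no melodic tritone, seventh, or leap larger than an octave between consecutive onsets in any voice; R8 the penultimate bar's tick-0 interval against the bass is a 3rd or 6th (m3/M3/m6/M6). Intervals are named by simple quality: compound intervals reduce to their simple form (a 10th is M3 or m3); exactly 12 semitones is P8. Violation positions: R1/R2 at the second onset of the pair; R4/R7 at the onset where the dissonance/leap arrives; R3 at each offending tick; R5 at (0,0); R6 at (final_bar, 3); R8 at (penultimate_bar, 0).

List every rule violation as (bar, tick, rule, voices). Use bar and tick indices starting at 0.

bar 0: v0=A3 v1=A4 v2=E5 downbeat P5
bar 1: v0=F3 v1=C4 v2=A4 downbeat M3
bar 2: v0=E3 v1=A3 v2=G4 downbeat m3
bar 3: v0=D3 v1=B3 v2=F4 downbeat m3
bar 4: v0=E3 v1=F3 v2=F4 downbeat m2
bar 5: v0=F3 v1=A3 v2=E4 downbeat M7
bar 6: v0=E3 v1=B3 v2=D4 downbeat m7
bar 7: v0=B3 v1=G4 v2=D5 downbeat m3
bar 8: v0=A3 v1=A4 v2=E5 downbeat P5
  -> R2 @ bar 1 tick 0 v(0, 1): A3/A4 P8 -> F3/C4 P5 similar
  -> R4 @ bar 2 tick 0 v(0, 1): E3/A3 P4 untreated
  -> R4 @ bar 4 tick 0 v(0, 1): E3/F3 m2 untreated
  -> R4 @ bar 4 tick 0 v(0, 2): E3/F4 m2 untreated
  -> R7 @ bar 4 tick 0 v(1,): B3->F3 leap 6st
  -> R4 @ bar 5 tick 0 v(0, 2): F3/E4 M7 untreated
  -> R4 @ bar 6 tick 0 v(0, 2): E3/D4 m7 untreated
  -> R2 @ bar 7 tick 0 v(1, 2): B3/D4 m3 -> G4/D5 P5 similar
  -> R1 @ bar 8 tick 0 v(1, 2): G4/D5 P5 -> A4/E5 P5 similar

(1, 0, R2, (0, 1))
(2, 0, R4, (0, 1))
(4, 0, R4, (0, 1))
(4, 0, R4, (0, 2))
(4, 0, R7, (1,))
(5, 0, R4, (0, 2))
(6, 0, R4, (0, 2))
(7, 0, R2, (1, 2))
(8, 0, R1, (1, 2))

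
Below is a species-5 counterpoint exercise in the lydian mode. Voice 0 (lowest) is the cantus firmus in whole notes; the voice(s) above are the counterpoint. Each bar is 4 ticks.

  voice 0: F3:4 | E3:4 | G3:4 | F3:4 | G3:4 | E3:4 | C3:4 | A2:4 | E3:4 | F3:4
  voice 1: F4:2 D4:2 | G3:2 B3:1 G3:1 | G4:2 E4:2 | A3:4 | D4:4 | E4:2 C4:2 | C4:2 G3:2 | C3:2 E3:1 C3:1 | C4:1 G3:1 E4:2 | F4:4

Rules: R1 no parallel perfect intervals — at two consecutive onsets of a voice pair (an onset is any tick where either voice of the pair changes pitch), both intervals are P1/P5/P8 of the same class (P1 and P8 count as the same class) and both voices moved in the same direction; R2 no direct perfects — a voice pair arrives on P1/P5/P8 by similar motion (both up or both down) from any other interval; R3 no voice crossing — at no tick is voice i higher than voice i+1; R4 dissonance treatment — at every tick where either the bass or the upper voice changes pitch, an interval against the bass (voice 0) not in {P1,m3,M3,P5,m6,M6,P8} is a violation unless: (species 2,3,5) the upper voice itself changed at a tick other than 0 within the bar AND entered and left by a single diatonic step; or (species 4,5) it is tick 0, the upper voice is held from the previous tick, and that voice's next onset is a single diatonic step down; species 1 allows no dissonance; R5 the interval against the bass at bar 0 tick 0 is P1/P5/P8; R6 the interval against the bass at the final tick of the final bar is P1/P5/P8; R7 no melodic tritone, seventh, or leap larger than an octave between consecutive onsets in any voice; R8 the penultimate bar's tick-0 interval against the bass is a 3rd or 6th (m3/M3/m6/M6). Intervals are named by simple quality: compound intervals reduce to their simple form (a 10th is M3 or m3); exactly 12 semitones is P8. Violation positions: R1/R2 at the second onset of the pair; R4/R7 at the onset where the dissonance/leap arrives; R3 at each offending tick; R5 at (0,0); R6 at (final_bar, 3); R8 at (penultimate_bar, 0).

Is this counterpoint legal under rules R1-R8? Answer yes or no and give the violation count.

No (3 violations)

bar 0: v0=F3 v1=F4 (P8)
bar 1: v0=E3 v1=G3 (m3)
bar 2: v0=G3 v1=G4 (P8)
bar 3: v0=F3 v1=A3 (M3)
bar 4: v0=G3 v1=D4 (P5)
bar 5: v0=E3 v1=E4 (P8)
bar 6: v0=C3 v1=C4 (P8)
bar 7: v0=A2 v1=C3 (m3)
bar 8: v0=E3 v1=C4 (m6)
bar 9: v0=F3 v1=F4 (P8)
  R2 @ bar2.0: E3/G3 m3 -> G3/G4 P8 similar
  R2 @ bar4.0: F3/A3 M3 -> G3/D4 P5 similar
  R1 @ bar9.0: E3/E4 P8 -> F3/F4 P8 similar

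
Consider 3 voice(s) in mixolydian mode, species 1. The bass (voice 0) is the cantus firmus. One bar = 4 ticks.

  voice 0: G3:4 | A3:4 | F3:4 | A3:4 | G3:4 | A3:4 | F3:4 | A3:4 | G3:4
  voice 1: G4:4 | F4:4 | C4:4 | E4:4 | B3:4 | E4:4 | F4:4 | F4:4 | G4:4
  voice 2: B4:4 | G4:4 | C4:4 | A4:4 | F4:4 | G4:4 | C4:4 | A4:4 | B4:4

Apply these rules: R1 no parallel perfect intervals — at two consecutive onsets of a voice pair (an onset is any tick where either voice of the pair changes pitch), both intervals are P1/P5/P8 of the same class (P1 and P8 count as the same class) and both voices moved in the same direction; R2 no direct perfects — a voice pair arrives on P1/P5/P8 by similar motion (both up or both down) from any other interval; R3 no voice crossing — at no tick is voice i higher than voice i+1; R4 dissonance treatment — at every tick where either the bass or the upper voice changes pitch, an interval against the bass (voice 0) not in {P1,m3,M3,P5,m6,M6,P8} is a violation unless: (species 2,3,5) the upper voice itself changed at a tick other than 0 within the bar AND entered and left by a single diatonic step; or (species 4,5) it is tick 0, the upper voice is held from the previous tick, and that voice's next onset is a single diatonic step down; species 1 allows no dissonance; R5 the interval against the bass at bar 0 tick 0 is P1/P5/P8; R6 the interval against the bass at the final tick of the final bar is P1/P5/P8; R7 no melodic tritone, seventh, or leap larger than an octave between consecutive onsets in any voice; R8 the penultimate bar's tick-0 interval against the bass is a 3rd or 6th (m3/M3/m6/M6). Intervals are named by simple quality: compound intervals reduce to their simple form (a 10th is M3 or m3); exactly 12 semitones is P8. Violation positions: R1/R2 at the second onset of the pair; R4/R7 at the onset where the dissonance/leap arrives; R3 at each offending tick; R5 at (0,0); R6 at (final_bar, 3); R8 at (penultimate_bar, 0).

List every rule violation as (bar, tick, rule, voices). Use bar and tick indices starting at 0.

bar 0: v0=G3 v1=G4 v2=B4 downbeat M3
bar 1: v0=A3 v1=F4 v2=G4 downbeat m7
bar 2: v0=F3 v1=C4 v2=C4 downbeat P5
bar 3: v0=A3 v1=E4 v2=A4 downbeat P8
bar 4: v0=G3 v1=B3 v2=F4 downbeat m7
bar 5: v0=A3 v1=E4 v2=G4 downbeat m7
bar 6: v0=F3 v1=F4 v2=C4 downbeat P5
bar 7: v0=A3 v1=F4 v2=A4 downbeat P8
bar 8: v0=G3 v1=G4 v2=B4 downbeat M3
  -> R5 @ bar 0 tick 0 v(0, 2): opens on M3
  -> R4 @ bar 1 tick 0 v(0, 2): A3/G4 m7 untreated
  -> R2 @ bar 2 tick 0 v(0, 1): A3/F4 m6 -> F3/C4 P5 similar
  -> R2 @ bar 2 tick 0 v(0, 2): A3/G4 m7 -> F3/C4 P5 similar
  -> R2 @ bar 2 tick 0 v(1, 2): F4/G4 M2 -> C4/C4 P1 similar
  -> R1 @ bar 3 tick 0 v(0, 1): F3/C4 P5 -> A3/E4 P5 similar
  -> R2 @ bar 3 tick 0 v(0, 2): F3/C4 P5 -> A3/A4 P8 similar
  -> R4 @ bar 4 tick 0 v(0, 2): G3/F4 m7 untreated
  -> R2 @ bar 5 tick 0 v(0, 1): G3/B3 M3 -> A3/E4 P5 similar
  -> R4 @ bar 5 tick 0 v(0, 2): A3/G4 m7 untreated
  -> R2 @ bar 6 tick 0 v(0, 2): A3/G4 m7 -> F3/C4 P5 similar
  -> R3 @ bar 6 tick 0 v(1, 2): F4 above C4
  -> R3 @ bar 6 tick 1 v(1, 2): F4 above C4
  -> R3 @ bar 6 tick 2 v(1, 2): F4 above C4
  -> R3 @ bar 6 tick 3 v(1, 2): F4 above C4
  -> R2 @ bar 7 tick 0 v(0, 2): F3/C4 P5 -> A3/A4 P8 similar
  -> R8 @ bar 7 tick 0 v(0, 2): penult P8 not 3rd/6th
  -> R6 @ bar 8 tick 3 v(0, 2): closes on M3

(0, 0, R5, (0, 2))
(1, 0, R4, (0, 2))
(2, 0, R2, (0, 1))
(2, 0, R2, (0, 2))
(2, 0, R2, (1, 2))
(3, 0, R1, (0, 1))
(3, 0, R2, (0, 2))
(4, 0, R4, (0, 2))
(5, 0, R2, (0, 1))
(5, 0, R4, (0, 2))
(6, 0, R2, (0, 2))
(6, 0, R3, (1, 2))
(6, 1, R3, (1, 2))
(6, 2, R3, (1, 2))
(6, 3, R3, (1, 2))
(7, 0, R2, (0, 2))
(7, 0, R8, (0, 2))
(8, 3, R6, (0, 2))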